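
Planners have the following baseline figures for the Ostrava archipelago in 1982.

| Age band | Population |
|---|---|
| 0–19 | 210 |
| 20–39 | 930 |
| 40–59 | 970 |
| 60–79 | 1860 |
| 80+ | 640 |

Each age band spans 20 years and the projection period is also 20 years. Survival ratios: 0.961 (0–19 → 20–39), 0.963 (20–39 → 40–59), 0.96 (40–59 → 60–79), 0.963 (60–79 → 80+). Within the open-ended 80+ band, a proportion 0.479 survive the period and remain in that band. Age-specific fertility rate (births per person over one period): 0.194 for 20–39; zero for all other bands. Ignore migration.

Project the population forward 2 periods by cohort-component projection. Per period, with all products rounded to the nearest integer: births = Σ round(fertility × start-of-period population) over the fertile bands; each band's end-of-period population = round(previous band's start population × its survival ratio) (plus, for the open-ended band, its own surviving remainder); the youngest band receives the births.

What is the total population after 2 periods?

— Period 1 —
Births: 930 × 0.194 = 180
20–39: 210 × 0.961 = 202
40–59: 930 × 0.963 = 896
60–79: 970 × 0.96 = 931
80+: 1860 × 0.963 + 640 × 0.479 = 1791 + 307 = 2098
→ [180, 202, 896, 931, 2098]
— Period 2 —
Births: 202 × 0.194 = 39
20–39: 180 × 0.961 = 173
40–59: 202 × 0.963 = 195
60–79: 896 × 0.96 = 860
80+: 931 × 0.963 + 2098 × 0.479 = 897 + 1005 = 1902
→ [39, 173, 195, 860, 1902]
Total after period 2: 39 + 173 + 195 + 860 + 1902 = 3169

3169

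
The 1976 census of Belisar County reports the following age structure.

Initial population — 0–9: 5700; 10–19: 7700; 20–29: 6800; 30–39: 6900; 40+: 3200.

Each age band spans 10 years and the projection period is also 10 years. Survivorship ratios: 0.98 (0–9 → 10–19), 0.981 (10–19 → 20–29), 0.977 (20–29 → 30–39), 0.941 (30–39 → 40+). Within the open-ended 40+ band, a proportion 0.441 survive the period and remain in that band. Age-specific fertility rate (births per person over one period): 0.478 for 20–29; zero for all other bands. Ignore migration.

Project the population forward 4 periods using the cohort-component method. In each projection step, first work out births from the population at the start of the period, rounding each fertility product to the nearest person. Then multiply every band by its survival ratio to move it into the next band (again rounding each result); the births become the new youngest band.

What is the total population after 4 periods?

20578

[period 1]
Births: 6800 * 0.478 = 3250
10–19: 5700 * 0.98 = 5586
20–29: 7700 * 0.981 = 7554
30–39: 6800 * 0.977 = 6644
40+: 6900 * 0.941 + 3200 * 0.441 = 6493 + 1411 = 7904
→ [3250, 5586, 7554, 6644, 7904]
[period 2]
Births: 7554 * 0.478 = 3611
10–19: 3250 * 0.98 = 3185
20–29: 5586 * 0.981 = 5480
30–39: 7554 * 0.977 = 7380
40+: 6644 * 0.941 + 7904 * 0.441 = 6252 + 3486 = 9738
→ [3611, 3185, 5480, 7380, 9738]
[period 3]
Births: 5480 * 0.478 = 2619
10–19: 3611 * 0.98 = 3539
20–29: 3185 * 0.981 = 3124
30–39: 5480 * 0.977 = 5354
40+: 7380 * 0.941 + 9738 * 0.441 = 6945 + 4294 = 11239
→ [2619, 3539, 3124, 5354, 11239]
[period 4]
Births: 3124 * 0.478 = 1493
10–19: 2619 * 0.98 = 2567
20–29: 3539 * 0.981 = 3472
30–39: 3124 * 0.977 = 3052
40+: 5354 * 0.941 + 11239 * 0.441 = 5038 + 4956 = 9994
→ [1493, 2567, 3472, 3052, 9994]
Total after period 4: 1493 + 2567 + 3472 + 3052 + 9994 = 20578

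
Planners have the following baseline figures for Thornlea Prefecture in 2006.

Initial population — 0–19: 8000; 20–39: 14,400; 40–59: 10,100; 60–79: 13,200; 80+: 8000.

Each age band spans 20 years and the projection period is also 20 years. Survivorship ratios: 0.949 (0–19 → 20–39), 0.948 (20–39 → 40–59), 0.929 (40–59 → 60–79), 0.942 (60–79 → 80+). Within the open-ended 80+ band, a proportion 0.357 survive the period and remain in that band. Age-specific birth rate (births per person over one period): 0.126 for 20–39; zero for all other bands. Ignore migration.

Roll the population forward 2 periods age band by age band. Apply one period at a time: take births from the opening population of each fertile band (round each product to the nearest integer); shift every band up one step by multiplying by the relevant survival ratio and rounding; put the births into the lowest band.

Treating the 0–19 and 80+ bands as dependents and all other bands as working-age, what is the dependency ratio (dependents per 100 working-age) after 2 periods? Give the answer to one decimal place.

70.6

[period 1]
Births: 14400 * 0.126 = 1814
20–39: 8000 * 0.949 = 7592
40–59: 14400 * 0.948 = 13651
60–79: 10100 * 0.929 = 9383
80+: 13200 * 0.942 + 8000 * 0.357 = 12434 + 2856 = 15290
End of period: [1814, 7592, 13651, 9383, 15290]
[period 2]
Births: 7592 * 0.126 = 957
20–39: 1814 * 0.949 = 1721
40–59: 7592 * 0.948 = 7197
60–79: 13651 * 0.929 = 12682
80+: 9383 * 0.942 + 15290 * 0.357 = 8839 + 5459 = 14298
End of period: [957, 1721, 7197, 12682, 14298]
Dependents (band 0–19 + band 80+) = 957 + 14298 = 15255; working-age = 21600; ratio = 15255/21600 × 100 = 70.6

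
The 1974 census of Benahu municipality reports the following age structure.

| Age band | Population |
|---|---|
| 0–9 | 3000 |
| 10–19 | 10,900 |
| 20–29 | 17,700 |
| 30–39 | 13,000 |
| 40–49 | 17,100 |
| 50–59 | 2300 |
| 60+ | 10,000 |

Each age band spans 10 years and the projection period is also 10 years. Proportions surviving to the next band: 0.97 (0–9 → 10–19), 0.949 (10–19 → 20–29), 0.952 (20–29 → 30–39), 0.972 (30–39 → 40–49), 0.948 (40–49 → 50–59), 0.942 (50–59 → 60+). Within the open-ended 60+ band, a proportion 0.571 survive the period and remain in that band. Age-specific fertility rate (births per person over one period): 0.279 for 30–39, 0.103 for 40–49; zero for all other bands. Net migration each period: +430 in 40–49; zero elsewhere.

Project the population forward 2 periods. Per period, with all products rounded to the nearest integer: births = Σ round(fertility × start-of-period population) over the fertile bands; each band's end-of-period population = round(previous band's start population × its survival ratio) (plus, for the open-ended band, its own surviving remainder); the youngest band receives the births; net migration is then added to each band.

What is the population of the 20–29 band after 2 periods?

(Bands numbered youngest = 1 to oldest = 7.)
Period 1:
Births: 13000 × 0.279 = 3627 ; 17100 × 0.103 = 1761 ⇒ total 5388
Band 2: 3000 × 0.97 = 2910
Band 3: 10900 × 0.949 = 10344
Band 4: 17700 × 0.952 = 16850
Band 5: 13000 × 0.972 = 12636
Band 6: 17100 × 0.948 = 16211
Band 7: 2300 × 0.942 + 10000 × 0.571 = 2167 + 5710 = 7877
Net migration: Band 5 + 430 → 13066
End of period: [5388, 2910, 10344, 16850, 13066, 16211, 7877]
Period 2:
Births: 16850 × 0.279 = 4701 ; 13066 × 0.103 = 1346 ⇒ total 6047
Band 2: 5388 × 0.97 = 5226
Band 3: 2910 × 0.949 = 2762
Band 4: 10344 × 0.952 = 9847
Band 5: 16850 × 0.972 = 16378
Band 6: 13066 × 0.948 = 12387
Band 7: 16211 × 0.942 + 7877 × 0.571 = 15271 + 4498 = 19769
Net migration: Band 5 + 430 → 16808
End of period: [6047, 5226, 2762, 9847, 16808, 12387, 19769]

2762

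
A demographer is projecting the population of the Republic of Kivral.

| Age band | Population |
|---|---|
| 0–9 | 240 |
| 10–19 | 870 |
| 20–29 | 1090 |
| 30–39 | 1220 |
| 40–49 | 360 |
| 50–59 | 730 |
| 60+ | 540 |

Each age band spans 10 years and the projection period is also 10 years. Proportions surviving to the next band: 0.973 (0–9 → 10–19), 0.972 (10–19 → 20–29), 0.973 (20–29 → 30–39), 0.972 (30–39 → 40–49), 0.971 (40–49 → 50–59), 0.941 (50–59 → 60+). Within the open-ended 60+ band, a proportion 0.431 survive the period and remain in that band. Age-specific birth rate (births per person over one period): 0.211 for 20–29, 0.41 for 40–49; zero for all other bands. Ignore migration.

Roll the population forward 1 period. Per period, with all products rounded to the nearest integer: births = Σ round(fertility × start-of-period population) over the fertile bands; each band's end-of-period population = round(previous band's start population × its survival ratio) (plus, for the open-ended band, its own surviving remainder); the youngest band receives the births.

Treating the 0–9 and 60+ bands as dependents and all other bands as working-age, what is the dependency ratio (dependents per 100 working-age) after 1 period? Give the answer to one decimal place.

35.3

[period 1]
Births: 1090 * 0.211 = 230  |  360 * 0.41 = 148 — total 378
10–19: 240 * 0.973 = 234
20–29: 870 * 0.972 = 846
30–39: 1090 * 0.973 = 1061
40–49: 1220 * 0.972 = 1186
50–59: 360 * 0.971 = 350
60+: 730 * 0.941 + 540 * 0.431 = 687 + 233 = 920
Population now: 0–9=378, 10–19=234, 20–29=846, 30–39=1061, 40–49=1186, 50–59=350, 60+=920
Dependents (band 0–9 + band 60+) = 378 + 920 = 1298; working-age = 3677; ratio = 1298/3677 × 100 = 35.3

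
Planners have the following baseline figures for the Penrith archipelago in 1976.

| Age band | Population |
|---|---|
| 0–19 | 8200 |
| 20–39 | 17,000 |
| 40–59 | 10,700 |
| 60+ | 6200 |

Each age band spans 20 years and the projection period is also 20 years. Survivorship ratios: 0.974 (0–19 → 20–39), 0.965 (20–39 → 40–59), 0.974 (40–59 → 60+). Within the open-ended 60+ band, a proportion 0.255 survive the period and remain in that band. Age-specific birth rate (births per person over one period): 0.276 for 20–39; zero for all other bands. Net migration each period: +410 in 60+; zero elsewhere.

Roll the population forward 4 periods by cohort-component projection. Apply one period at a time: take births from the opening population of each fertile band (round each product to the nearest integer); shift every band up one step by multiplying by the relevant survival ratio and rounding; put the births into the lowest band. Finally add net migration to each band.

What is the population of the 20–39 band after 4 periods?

After projecting period 1:
Births: 17000 × 0.276 = 4692
20–39: 8200 × 0.974 = 7987
40–59: 17000 × 0.965 = 16405
60+: 10700 × 0.974 + 6200 × 0.255 = 10422 + 1581 = 12003
Net migration: 60+ + 410 → 12413
Population now: 0–19=4692, 20–39=7987, 40–59=16405, 60+=12413
After projecting period 2:
Births: 7987 × 0.276 = 2204
20–39: 4692 × 0.974 = 4570
40–59: 7987 × 0.965 = 7707
60+: 16405 × 0.974 + 12413 × 0.255 = 15978 + 3165 = 19143
Net migration: 60+ + 410 → 19553
Population now: 0–19=2204, 20–39=4570, 40–59=7707, 60+=19553
After projecting period 3:
Births: 4570 × 0.276 = 1261
20–39: 2204 × 0.974 = 2147
40–59: 4570 × 0.965 = 4410
60+: 7707 × 0.974 + 19553 × 0.255 = 7507 + 4986 = 12493
Net migration: 60+ + 410 → 12903
Population now: 0–19=1261, 20–39=2147, 40–59=4410, 60+=12903
After projecting period 4:
Births: 2147 × 0.276 = 593
20–39: 1261 × 0.974 = 1228
40–59: 2147 × 0.965 = 2072
60+: 4410 × 0.974 + 12903 × 0.255 = 4295 + 3290 = 7585
Net migration: 60+ + 410 → 7995
Population now: 0–19=593, 20–39=1228, 40–59=2072, 60+=7995

1228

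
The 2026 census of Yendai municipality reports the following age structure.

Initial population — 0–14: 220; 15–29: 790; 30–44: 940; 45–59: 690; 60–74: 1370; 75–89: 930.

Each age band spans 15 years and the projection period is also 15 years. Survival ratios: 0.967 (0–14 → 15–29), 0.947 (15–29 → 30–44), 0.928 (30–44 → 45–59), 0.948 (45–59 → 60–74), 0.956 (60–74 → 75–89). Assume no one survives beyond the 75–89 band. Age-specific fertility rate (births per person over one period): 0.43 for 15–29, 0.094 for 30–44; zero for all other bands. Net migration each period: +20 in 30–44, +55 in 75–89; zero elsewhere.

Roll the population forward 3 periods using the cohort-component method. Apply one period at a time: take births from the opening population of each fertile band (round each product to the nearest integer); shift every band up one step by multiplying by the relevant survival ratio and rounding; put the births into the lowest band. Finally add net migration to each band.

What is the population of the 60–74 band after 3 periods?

After projecting period 1:
Births: 790 * 0.43 = 340 ; 940 * 0.094 = 88 — total 428
15–29: 220 * 0.967 = 213
30–44: 790 * 0.947 = 748
45–59: 940 * 0.928 = 872
60–74: 690 * 0.948 = 654
75–89: 1370 * 0.956 = 1310
Net migration: 30–44 + 20 → 768; 75–89 + 55 → 1365
Giving 428 / 213 / 768 / 872 / 654 / 1365.
After projecting period 2:
Births: 213 * 0.43 = 92 ; 768 * 0.094 = 72 — total 164
15–29: 428 * 0.967 = 414
30–44: 213 * 0.947 = 202
45–59: 768 * 0.928 = 713
60–74: 872 * 0.948 = 827
75–89: 654 * 0.956 = 625
Net migration: 30–44 + 20 → 222; 75–89 + 55 → 680
Giving 164 / 414 / 222 / 713 / 827 / 680.
After projecting period 3:
Births: 414 * 0.43 = 178 ; 222 * 0.094 = 21 — total 199
15–29: 164 * 0.967 = 159
30–44: 414 * 0.947 = 392
45–59: 222 * 0.928 = 206
60–74: 713 * 0.948 = 676
75–89: 827 * 0.956 = 791
Net migration: 30–44 + 20 → 412; 75–89 + 55 → 846
Giving 199 / 159 / 412 / 206 / 676 / 846.

676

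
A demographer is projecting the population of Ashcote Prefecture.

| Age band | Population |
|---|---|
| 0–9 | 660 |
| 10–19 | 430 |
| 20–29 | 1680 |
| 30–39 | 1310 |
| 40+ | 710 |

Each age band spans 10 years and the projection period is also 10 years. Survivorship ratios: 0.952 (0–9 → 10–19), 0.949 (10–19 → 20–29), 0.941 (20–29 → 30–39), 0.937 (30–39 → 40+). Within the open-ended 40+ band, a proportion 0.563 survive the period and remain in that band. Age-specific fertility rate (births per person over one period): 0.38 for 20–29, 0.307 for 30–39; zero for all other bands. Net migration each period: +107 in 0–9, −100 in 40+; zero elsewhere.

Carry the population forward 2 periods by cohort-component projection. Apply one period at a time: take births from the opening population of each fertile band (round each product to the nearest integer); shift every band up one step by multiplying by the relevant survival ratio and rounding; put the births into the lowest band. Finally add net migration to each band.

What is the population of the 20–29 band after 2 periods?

596

(Groups numbered youngest = 1 to oldest = 5.)
[period 1]
Births: 1680 × 0.38 = 638 ; 1310 × 0.307 = 402 → 1040
Group 2: 660 × 0.952 = 628
Group 3: 430 × 0.949 = 408
Group 4: 1680 × 0.941 = 1581
Group 5: 1310 × 0.937 + 710 × 0.563 = 1227 + 400 = 1627
Net migration: Group 1 + 107 → 1147; Group 5 − 100 → 1527
Giving 1147 / 628 / 408 / 1581 / 1527.
[period 2]
Births: 408 × 0.38 = 155 ; 1581 × 0.307 = 485 → 640
Group 2: 1147 × 0.952 = 1092
Group 3: 628 × 0.949 = 596
Group 4: 408 × 0.941 = 384
Group 5: 1581 × 0.937 + 1527 × 0.563 = 1481 + 860 = 2341
Net migration: Group 1 + 107 → 747; Group 5 − 100 → 2241
Giving 747 / 1092 / 596 / 384 / 2241.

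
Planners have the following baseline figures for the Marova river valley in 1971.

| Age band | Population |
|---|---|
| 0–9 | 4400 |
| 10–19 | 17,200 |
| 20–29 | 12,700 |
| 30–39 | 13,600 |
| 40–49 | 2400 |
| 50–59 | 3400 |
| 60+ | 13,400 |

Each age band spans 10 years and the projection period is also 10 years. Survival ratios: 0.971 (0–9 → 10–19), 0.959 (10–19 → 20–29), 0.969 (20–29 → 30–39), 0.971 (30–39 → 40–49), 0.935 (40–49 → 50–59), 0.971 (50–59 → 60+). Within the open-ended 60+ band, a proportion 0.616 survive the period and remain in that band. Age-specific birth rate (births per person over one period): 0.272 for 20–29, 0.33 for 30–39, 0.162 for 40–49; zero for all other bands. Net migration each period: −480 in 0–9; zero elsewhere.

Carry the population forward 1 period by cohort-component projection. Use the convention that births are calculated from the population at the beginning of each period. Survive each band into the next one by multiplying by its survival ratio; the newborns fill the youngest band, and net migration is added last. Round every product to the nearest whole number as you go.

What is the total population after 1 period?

67929

[period 1]
Births: 12700 × 0.272 = 3454  |  13600 × 0.33 = 4488  |  2400 × 0.162 = 389 → total 8331
10–19: 4400 × 0.971 = 4272
20–29: 17200 × 0.959 = 16495
30–39: 12700 × 0.969 = 12306
40–49: 13600 × 0.971 = 13206
50–59: 2400 × 0.935 = 2244
60+: 3400 × 0.971 + 13400 × 0.616 = 3301 + 8254 = 11555
Net migration: 0–9 − 480 → 7851
Population now: 0–9=7851, 10–19=4272, 20–29=16495, 30–39=12306, 40–49=13206, 50–59=2244, 60+=11555
Total after period 1: 7851 + 4272 + 16495 + 12306 + 13206 + 2244 + 11555 = 67929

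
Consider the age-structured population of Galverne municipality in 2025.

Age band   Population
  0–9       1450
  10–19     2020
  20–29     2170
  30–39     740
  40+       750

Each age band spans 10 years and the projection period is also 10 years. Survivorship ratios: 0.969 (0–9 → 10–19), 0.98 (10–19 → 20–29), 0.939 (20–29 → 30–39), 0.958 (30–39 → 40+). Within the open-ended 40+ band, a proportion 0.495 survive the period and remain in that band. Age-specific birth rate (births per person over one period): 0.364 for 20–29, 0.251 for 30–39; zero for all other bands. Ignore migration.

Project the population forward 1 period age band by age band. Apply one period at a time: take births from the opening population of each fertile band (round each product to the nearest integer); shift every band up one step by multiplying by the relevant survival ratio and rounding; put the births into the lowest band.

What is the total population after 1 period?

[period 1]
Births: 2170 × 0.364 = 790  |  740 × 0.251 = 186 → total 976
10–19: 1450 × 0.969 = 1405
20–29: 2020 × 0.98 = 1980
30–39: 2170 × 0.939 = 2038
40+: 740 × 0.958 + 750 × 0.495 = 709 + 371 = 1080
Giving 976 / 1405 / 1980 / 2038 / 1080.
Total after period 1: 976 + 1405 + 1980 + 2038 + 1080 = 7479

7479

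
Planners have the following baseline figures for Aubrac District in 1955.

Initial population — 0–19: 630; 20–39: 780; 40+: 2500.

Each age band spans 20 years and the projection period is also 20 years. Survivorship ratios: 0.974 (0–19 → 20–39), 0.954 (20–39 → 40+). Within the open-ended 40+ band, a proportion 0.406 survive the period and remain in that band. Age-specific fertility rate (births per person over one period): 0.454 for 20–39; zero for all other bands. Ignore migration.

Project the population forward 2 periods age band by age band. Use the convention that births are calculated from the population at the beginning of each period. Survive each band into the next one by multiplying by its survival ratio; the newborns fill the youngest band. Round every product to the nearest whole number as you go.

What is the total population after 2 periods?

1924

After projecting period 1:
Births: 780 × 0.454 = 354
20–39: 630 × 0.974 = 614
40+: 780 × 0.954 + 2500 × 0.406 = 744 + 1015 = 1759
→ [354, 614, 1759]
After projecting period 2:
Births: 614 × 0.454 = 279
20–39: 354 × 0.974 = 345
40+: 614 × 0.954 + 1759 × 0.406 = 586 + 714 = 1300
→ [279, 345, 1300]
Total after period 2: 279 + 345 + 1300 = 1924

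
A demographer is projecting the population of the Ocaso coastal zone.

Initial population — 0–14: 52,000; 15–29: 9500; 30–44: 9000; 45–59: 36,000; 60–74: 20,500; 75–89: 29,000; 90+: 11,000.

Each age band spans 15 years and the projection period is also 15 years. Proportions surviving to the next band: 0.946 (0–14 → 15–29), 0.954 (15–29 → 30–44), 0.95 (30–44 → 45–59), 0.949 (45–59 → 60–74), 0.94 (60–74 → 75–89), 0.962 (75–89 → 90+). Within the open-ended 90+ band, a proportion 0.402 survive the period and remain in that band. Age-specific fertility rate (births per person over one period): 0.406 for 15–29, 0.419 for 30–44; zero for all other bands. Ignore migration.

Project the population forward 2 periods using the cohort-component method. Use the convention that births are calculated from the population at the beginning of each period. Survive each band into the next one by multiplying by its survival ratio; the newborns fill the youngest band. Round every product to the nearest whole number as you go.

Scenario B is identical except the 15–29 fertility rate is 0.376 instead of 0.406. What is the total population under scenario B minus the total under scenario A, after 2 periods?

-1746

Period 1:
Births: 9500 * 0.406 = 3857  |  9000 * 0.419 = 3771 → 7628
15–29: 52000 * 0.946 = 49192
30–44: 9500 * 0.954 = 9063
45–59: 9000 * 0.95 = 8550
60–74: 36000 * 0.949 = 34164
75–89: 20500 * 0.94 = 19270
90+: 29000 * 0.962 + 11000 * 0.402 = 27898 + 4422 = 32320
→ [7628, 49192, 9063, 8550, 34164, 19270, 32320]
Period 2:
Births: 49192 * 0.406 = 19972  |  9063 * 0.419 = 3797 → 23769
15–29: 7628 * 0.946 = 7216
30–44: 49192 * 0.954 = 46929
45–59: 9063 * 0.95 = 8610
60–74: 8550 * 0.949 = 8114
75–89: 34164 * 0.94 = 32114
90+: 19270 * 0.962 + 32320 * 0.402 = 18538 + 12993 = 31531
→ [23769, 7216, 46929, 8610, 8114, 32114, 31531]
Scenario A total after 2 periods: 158283
Scenario B projection —
Period 1:
Births: 9500 * 0.376 = 3572  |  9000 * 0.419 = 3771 → 7343
15–29: 52000 * 0.946 = 49192
30–44: 9500 * 0.954 = 9063
45–59: 9000 * 0.95 = 8550
60–74: 36000 * 0.949 = 34164
75–89: 20500 * 0.94 = 19270
90+: 29000 * 0.962 + 11000 * 0.402 = 27898 + 4422 = 32320
→ [7343, 49192, 9063, 8550, 34164, 19270, 32320]
Period 2:
Births: 49192 * 0.376 = 18496  |  9063 * 0.419 = 3797 → 22293
15–29: 7343 * 0.946 = 6946
30–44: 49192 * 0.954 = 46929
45–59: 9063 * 0.95 = 8610
60–74: 8550 * 0.949 = 8114
75–89: 34164 * 0.94 = 32114
90+: 19270 * 0.962 + 32320 * 0.402 = 18538 + 12993 = 31531
→ [22293, 6946, 46929, 8610, 8114, 32114, 31531]
Scenario B total after 2 periods: 156537
Difference B − A = 156537 − 158283 = -1746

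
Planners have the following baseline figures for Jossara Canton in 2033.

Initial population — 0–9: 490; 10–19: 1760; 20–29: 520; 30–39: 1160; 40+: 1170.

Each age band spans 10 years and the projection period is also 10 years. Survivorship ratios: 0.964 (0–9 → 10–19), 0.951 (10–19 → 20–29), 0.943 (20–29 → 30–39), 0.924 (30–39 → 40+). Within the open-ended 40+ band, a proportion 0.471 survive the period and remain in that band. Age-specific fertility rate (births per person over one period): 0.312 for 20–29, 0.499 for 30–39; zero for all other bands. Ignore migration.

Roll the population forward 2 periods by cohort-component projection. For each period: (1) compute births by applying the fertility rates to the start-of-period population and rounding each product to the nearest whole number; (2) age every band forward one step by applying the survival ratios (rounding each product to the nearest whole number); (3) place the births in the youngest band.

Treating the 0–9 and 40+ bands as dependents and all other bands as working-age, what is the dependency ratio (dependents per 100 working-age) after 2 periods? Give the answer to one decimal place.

Call the groups 1 to 5, youngest first.
After projecting period 1:
Births: 520 × 0.312 = 162, 1160 × 0.499 = 579 ⇒ total 741
Group 2: 490 × 0.964 = 472
Group 3: 1760 × 0.951 = 1674
Group 4: 520 × 0.943 = 490
Group 5: 1160 × 0.924 + 1170 × 0.471 = 1072 + 551 = 1623
→ [741, 472, 1674, 490, 1623]
After projecting period 2:
Births: 1674 × 0.312 = 522, 490 × 0.499 = 245 ⇒ total 767
Group 2: 741 × 0.964 = 714
Group 3: 472 × 0.951 = 449
Group 4: 1674 × 0.943 = 1579
Group 5: 490 × 0.924 + 1623 × 0.471 = 453 + 764 = 1217
→ [767, 714, 449, 1579, 1217]
Dependents (band 0–9 + band 40+) = 767 + 1217 = 1984; working-age = 2742; ratio = 1984/2742 × 100 = 72.4

72.4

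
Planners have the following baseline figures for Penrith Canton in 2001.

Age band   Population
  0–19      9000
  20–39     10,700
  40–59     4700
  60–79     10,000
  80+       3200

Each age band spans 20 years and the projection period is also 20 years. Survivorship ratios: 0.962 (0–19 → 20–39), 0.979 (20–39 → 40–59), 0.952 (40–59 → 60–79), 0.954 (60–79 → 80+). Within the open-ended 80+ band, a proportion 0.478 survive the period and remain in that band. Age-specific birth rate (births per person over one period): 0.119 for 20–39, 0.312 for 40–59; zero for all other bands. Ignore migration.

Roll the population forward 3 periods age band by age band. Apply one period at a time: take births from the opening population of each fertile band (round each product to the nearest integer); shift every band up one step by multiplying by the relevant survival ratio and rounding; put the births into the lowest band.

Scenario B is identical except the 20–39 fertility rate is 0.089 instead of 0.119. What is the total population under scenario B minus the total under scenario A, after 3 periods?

-659

Let band 1 be 0–19 through band 5 = 80+.
[period 1]
Births: 10700 × 0.119 = 1273 ; 4700 × 0.312 = 1466 → 2739
Band 2: 9000 × 0.962 = 8658
Band 3: 10700 × 0.979 = 10475
Band 4: 4700 × 0.952 = 4474
Band 5: 10000 × 0.954 + 3200 × 0.478 = 9540 + 1530 = 11070
End of period: [2739, 8658, 10475, 4474, 11070]
[period 2]
Births: 8658 × 0.119 = 1030 ; 10475 × 0.312 = 3268 → 4298
Band 2: 2739 × 0.962 = 2635
Band 3: 8658 × 0.979 = 8476
Band 4: 10475 × 0.952 = 9972
Band 5: 4474 × 0.954 + 11070 × 0.478 = 4268 + 5291 = 9559
End of period: [4298, 2635, 8476, 9972, 9559]
[period 3]
Births: 2635 × 0.119 = 314 ; 8476 × 0.312 = 2645 → 2959
Band 2: 4298 × 0.962 = 4135
Band 3: 2635 × 0.979 = 2580
Band 4: 8476 × 0.952 = 8069
Band 5: 9972 × 0.954 + 9559 × 0.478 = 9513 + 4569 = 14082
End of period: [2959, 4135, 2580, 8069, 14082]
Scenario A total after 3 periods: 31825
Scenario B projection —
[period 1]
Births: 10700 × 0.089 = 952 ; 4700 × 0.312 = 1466 → 2418
Band 2: 9000 × 0.962 = 8658
Band 3: 10700 × 0.979 = 10475
Band 4: 4700 × 0.952 = 4474
Band 5: 10000 × 0.954 + 3200 × 0.478 = 9540 + 1530 = 11070
End of period: [2418, 8658, 10475, 4474, 11070]
[period 2]
Births: 8658 × 0.089 = 771 ; 10475 × 0.312 = 3268 → 4039
Band 2: 2418 × 0.962 = 2326
Band 3: 8658 × 0.979 = 8476
Band 4: 10475 × 0.952 = 9972
Band 5: 4474 × 0.954 + 11070 × 0.478 = 4268 + 5291 = 9559
End of period: [4039, 2326, 8476, 9972, 9559]
[period 3]
Births: 2326 × 0.089 = 207 ; 8476 × 0.312 = 2645 → 2852
Band 2: 4039 × 0.962 = 3886
Band 3: 2326 × 0.979 = 2277
Band 4: 8476 × 0.952 = 8069
Band 5: 9972 × 0.954 + 9559 × 0.478 = 9513 + 4569 = 14082
End of period: [2852, 3886, 2277, 8069, 14082]
Scenario B total after 3 periods: 31166
Difference B − A = 31166 − 31825 = -659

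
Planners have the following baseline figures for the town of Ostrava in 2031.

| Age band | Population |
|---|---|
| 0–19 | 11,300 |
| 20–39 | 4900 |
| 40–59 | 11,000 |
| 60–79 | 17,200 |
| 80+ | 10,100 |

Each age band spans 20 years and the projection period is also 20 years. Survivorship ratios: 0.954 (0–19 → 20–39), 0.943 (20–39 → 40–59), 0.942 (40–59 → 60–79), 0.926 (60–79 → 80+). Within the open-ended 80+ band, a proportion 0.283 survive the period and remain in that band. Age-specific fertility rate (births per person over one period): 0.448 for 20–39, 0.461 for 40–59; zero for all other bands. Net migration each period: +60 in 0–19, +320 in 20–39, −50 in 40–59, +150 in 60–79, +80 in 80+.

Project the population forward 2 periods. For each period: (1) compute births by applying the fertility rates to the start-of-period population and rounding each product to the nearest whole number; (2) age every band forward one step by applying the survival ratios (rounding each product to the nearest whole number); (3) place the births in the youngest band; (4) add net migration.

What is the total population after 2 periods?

Numbering the bands 1..5 from youngest to oldest:
After projecting period 1:
Births: 4900 × 0.448 = 2195 ; 11000 × 0.461 = 5071 ⇒ total 7266
Band 2: 11300 × 0.954 = 10780
Band 3: 4900 × 0.943 = 4621
Band 4: 11000 × 0.942 = 10362
Band 5: 17200 × 0.926 + 10100 × 0.283 = 15927 + 2858 = 18785
Net migration: Band 1 + 60 → 7326; Band 2 + 320 → 11100; Band 3 − 50 → 4571; Band 4 + 150 → 10512; Band 5 + 80 → 18865
End of period: [7326, 11100, 4571, 10512, 18865]
After projecting period 2:
Births: 11100 × 0.448 = 4973 ; 4571 × 0.461 = 2107 ⇒ total 7080
Band 2: 7326 × 0.954 = 6989
Band 3: 11100 × 0.943 = 10467
Band 4: 4571 × 0.942 = 4306
Band 5: 10512 × 0.926 + 18865 × 0.283 = 9734 + 5339 = 15073
Net migration: Band 1 + 60 → 7140; Band 2 + 320 → 7309; Band 3 − 50 → 10417; Band 4 + 150 → 4456; Band 5 + 80 → 15153
End of period: [7140, 7309, 10417, 4456, 15153]
Total after period 2: 7140 + 7309 + 10417 + 4456 + 15153 = 44475

44475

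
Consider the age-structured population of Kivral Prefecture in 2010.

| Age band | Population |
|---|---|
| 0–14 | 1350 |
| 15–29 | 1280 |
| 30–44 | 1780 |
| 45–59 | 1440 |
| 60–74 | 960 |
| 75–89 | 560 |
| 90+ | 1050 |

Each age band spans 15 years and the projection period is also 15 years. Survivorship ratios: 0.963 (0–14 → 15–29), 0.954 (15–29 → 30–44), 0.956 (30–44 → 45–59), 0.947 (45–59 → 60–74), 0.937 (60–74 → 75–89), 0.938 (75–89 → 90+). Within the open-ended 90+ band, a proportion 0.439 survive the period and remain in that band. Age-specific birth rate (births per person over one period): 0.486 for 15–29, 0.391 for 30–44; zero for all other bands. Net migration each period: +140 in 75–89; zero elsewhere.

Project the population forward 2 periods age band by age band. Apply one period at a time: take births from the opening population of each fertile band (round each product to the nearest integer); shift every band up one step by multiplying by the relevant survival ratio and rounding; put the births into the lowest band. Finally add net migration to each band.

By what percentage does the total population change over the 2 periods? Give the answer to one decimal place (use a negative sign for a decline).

(Groups numbered youngest = 1 to oldest = 7.)
[period 1]
Births: 1280 × 0.486 = 622 ; 1780 × 0.391 = 696 → total 1318
Group 2: 1350 × 0.963 = 1300
Group 3: 1280 × 0.954 = 1221
Group 4: 1780 × 0.956 = 1702
Group 5: 1440 × 0.947 = 1364
Group 6: 960 × 0.937 = 900
Group 7: 560 × 0.938 + 1050 × 0.439 = 525 + 461 = 986
Net migration: Group 6 + 140 → 1040
Giving 1318 / 1300 / 1221 / 1702 / 1364 / 1040 / 986.
[period 2]
Births: 1300 × 0.486 = 632 ; 1221 × 0.391 = 477 → total 1109
Group 2: 1318 × 0.963 = 1269
Group 3: 1300 × 0.954 = 1240
Group 4: 1221 × 0.956 = 1167
Group 5: 1702 × 0.947 = 1612
Group 6: 1364 × 0.937 = 1278
Group 7: 1040 × 0.938 + 986 × 0.439 = 976 + 433 = 1409
Net migration: Group 6 + 140 → 1418
Giving 1109 / 1269 / 1240 / 1167 / 1612 / 1418 / 1409.
Total: 8420 → 9224; change = 804; percentage change = 9.5%

9.5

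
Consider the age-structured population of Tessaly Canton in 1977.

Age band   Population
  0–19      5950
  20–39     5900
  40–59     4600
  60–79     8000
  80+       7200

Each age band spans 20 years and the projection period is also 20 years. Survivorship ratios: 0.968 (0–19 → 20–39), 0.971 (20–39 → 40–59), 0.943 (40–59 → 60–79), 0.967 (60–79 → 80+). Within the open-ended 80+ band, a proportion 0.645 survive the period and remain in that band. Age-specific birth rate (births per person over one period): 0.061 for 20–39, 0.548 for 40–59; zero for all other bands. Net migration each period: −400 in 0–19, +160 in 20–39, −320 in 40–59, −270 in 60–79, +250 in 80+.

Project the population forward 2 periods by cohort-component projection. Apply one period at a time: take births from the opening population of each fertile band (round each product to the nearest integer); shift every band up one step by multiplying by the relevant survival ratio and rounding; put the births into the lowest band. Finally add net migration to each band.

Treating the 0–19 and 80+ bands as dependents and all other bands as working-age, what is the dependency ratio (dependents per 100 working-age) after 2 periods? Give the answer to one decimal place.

119.0

— Period 1 —
Births: 5900 × 0.061 = 360, 4600 × 0.548 = 2521 → total 2881
20–39: 5950 × 0.968 = 5760
40–59: 5900 × 0.971 = 5729
60–79: 4600 × 0.943 = 4338
80+: 8000 × 0.967 + 7200 × 0.645 = 7736 + 4644 = 12380
Net migration: 0–19 − 400 → 2481; 20–39 + 160 → 5920; 40–59 − 320 → 5409; 60–79 − 270 → 4068; 80+ + 250 → 12630
Population now: 0–19=2481, 20–39=5920, 40–59=5409, 60–79=4068, 80+=12630
— Period 2 —
Births: 5920 × 0.061 = 361, 5409 × 0.548 = 2964 → total 3325
20–39: 2481 × 0.968 = 2402
40–59: 5920 × 0.971 = 5748
60–79: 5409 × 0.943 = 5101
80+: 4068 × 0.967 + 12630 × 0.645 = 3934 + 8146 = 12080
Net migration: 0–19 − 400 → 2925; 20–39 + 160 → 2562; 40–59 − 320 → 5428; 60–79 − 270 → 4831; 80+ + 250 → 12330
Population now: 0–19=2925, 20–39=2562, 40–59=5428, 60–79=4831, 80+=12330
Dependents (band 0–19 + band 80+) = 2925 + 12330 = 15255; working-age = 12821; ratio = 15255/12821 × 100 = 119.0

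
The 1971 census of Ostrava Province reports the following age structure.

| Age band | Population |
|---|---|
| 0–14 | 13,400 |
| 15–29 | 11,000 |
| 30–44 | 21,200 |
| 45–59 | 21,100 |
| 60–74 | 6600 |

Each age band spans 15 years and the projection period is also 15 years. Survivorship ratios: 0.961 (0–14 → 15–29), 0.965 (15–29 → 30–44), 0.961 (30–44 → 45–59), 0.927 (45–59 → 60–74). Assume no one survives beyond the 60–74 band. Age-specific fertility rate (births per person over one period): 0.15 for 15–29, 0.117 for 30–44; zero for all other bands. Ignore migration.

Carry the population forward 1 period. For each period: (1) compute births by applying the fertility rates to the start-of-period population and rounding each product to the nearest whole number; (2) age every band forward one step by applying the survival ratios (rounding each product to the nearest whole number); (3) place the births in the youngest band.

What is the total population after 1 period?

67555

— Period 1 —
Births: 11000 × 0.15 = 1650 ; 21200 × 0.117 = 2480 — total 4130
15–29: 13400 × 0.961 = 12877
30–44: 11000 × 0.965 = 10615
45–59: 21200 × 0.961 = 20373
60–74: 21100 × 0.927 = 19560
Population now: 0–14=4130, 15–29=12877, 30–44=10615, 45–59=20373, 60–74=19560
Total after period 1: 4130 + 12877 + 10615 + 20373 + 19560 = 67555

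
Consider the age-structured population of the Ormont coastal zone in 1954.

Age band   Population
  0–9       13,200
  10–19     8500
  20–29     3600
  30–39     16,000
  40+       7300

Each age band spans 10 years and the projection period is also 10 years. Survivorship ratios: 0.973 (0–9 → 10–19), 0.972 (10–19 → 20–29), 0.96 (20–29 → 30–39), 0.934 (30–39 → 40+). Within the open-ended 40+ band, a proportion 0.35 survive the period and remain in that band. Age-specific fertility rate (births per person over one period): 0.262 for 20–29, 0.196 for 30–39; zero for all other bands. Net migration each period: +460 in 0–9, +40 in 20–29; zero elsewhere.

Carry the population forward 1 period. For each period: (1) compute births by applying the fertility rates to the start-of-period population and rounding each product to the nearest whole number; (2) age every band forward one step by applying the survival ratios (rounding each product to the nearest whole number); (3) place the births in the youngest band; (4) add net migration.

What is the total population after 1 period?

Period 1:
Births: 3600 * 0.262 = 943  |  16000 * 0.196 = 3136 → 4079
10–19: 13200 * 0.973 = 12844
20–29: 8500 * 0.972 = 8262
30–39: 3600 * 0.96 = 3456
40+: 16000 * 0.934 + 7300 * 0.35 = 14944 + 2555 = 17499
Net migration: 0–9 + 460 → 4539; 20–29 + 40 → 8302
Giving 4539 / 12844 / 8302 / 3456 / 17499.
Total after period 1: 4539 + 12844 + 8302 + 3456 + 17499 = 46640

46640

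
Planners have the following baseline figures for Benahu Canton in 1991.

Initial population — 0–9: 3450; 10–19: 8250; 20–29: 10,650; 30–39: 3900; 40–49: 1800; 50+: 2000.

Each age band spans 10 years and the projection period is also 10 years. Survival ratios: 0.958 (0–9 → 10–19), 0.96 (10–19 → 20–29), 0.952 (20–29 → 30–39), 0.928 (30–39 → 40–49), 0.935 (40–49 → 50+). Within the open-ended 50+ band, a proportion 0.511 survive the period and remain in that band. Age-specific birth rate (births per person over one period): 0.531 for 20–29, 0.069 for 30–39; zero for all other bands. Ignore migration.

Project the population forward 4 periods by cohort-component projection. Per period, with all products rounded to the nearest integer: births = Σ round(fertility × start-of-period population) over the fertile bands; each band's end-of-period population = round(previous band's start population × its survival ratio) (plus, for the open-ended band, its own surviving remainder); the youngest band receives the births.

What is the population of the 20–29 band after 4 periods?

4512

(Bands numbered youngest = 1 to oldest = 6.)
Period 1:
Births: 10650 × 0.531 = 5655  |  3900 × 0.069 = 269 → 5924
Band 2: 3450 × 0.958 = 3305
Band 3: 8250 × 0.96 = 7920
Band 4: 10650 × 0.952 = 10139
Band 5: 3900 × 0.928 = 3619
Band 6: 1800 × 0.935 + 2000 × 0.511 = 1683 + 1022 = 2705
→ [5924, 3305, 7920, 10139, 3619, 2705]
Period 2:
Births: 7920 × 0.531 = 4206  |  10139 × 0.069 = 700 → 4906
Band 2: 5924 × 0.958 = 5675
Band 3: 3305 × 0.96 = 3173
Band 4: 7920 × 0.952 = 7540
Band 5: 10139 × 0.928 = 9409
Band 6: 3619 × 0.935 + 2705 × 0.511 = 3384 + 1382 = 4766
→ [4906, 5675, 3173, 7540, 9409, 4766]
Period 3:
Births: 3173 × 0.531 = 1685  |  7540 × 0.069 = 520 → 2205
Band 2: 4906 × 0.958 = 4700
Band 3: 5675 × 0.96 = 5448
Band 4: 3173 × 0.952 = 3021
Band 5: 7540 × 0.928 = 6997
Band 6: 9409 × 0.935 + 4766 × 0.511 = 8797 + 2435 = 11232
→ [2205, 4700, 5448, 3021, 6997, 11232]
Period 4:
Births: 5448 × 0.531 = 2893  |  3021 × 0.069 = 208 → 3101
Band 2: 2205 × 0.958 = 2112
Band 3: 4700 × 0.96 = 4512
Band 4: 5448 × 0.952 = 5186
Band 5: 3021 × 0.928 = 2803
Band 6: 6997 × 0.935 + 11232 × 0.511 = 6542 + 5740 = 12282
→ [3101, 2112, 4512, 5186, 2803, 12282]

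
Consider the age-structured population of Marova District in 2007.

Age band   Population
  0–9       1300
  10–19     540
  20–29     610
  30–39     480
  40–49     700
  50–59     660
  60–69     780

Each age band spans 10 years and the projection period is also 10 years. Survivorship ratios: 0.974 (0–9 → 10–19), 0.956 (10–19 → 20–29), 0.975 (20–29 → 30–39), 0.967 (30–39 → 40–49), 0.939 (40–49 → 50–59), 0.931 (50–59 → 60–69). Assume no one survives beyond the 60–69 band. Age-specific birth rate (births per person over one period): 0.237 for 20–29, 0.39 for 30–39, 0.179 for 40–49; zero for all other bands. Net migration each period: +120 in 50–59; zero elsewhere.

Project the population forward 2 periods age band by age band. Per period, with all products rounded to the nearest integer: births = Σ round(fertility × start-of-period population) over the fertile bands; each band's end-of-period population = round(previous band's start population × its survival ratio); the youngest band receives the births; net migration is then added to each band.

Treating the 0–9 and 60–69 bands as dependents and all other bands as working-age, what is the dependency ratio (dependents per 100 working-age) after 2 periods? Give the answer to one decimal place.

35.3

[period 1]
Births: 610 × 0.237 = 145  |  480 × 0.39 = 187  |  700 × 0.179 = 125 — total 457
10–19: 1300 × 0.974 = 1266
20–29: 540 × 0.956 = 516
30–39: 610 × 0.975 = 595
40–49: 480 × 0.967 = 464
50–59: 700 × 0.939 = 657
60–69: 660 × 0.931 = 614
Net migration: 50–59 + 120 → 777
End of period: [457, 1266, 516, 595, 464, 777, 614]
[period 2]
Births: 516 × 0.237 = 122  |  595 × 0.39 = 232  |  464 × 0.179 = 83 — total 437
10–19: 457 × 0.974 = 445
20–29: 1266 × 0.956 = 1210
30–39: 516 × 0.975 = 503
40–49: 595 × 0.967 = 575
50–59: 464 × 0.939 = 436
60–69: 777 × 0.931 = 723
Net migration: 50–59 + 120 → 556
End of period: [437, 445, 1210, 503, 575, 556, 723]
Dependents (band 0–9 + band 60–69) = 437 + 723 = 1160; working-age = 3289; ratio = 1160/3289 × 100 = 35.3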